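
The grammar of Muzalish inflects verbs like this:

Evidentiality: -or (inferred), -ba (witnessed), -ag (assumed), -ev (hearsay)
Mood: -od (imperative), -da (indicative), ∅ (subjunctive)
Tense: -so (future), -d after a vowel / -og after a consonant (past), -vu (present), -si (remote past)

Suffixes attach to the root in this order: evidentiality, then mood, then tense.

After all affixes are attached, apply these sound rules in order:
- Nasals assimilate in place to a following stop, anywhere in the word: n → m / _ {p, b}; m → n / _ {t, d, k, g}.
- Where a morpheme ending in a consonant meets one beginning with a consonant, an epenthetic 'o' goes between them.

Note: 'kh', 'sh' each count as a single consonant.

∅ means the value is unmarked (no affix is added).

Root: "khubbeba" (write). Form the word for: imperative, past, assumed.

Attach evidentiality assumed -ag → khubbebaag.
Attach mood imperative -od → khubbebaagod.
Attach tense past -og (after consonant 'd') → khubbebaagodog.
Nasal assimilation: no change.
Epenthesis: no change.

khubbebaagodog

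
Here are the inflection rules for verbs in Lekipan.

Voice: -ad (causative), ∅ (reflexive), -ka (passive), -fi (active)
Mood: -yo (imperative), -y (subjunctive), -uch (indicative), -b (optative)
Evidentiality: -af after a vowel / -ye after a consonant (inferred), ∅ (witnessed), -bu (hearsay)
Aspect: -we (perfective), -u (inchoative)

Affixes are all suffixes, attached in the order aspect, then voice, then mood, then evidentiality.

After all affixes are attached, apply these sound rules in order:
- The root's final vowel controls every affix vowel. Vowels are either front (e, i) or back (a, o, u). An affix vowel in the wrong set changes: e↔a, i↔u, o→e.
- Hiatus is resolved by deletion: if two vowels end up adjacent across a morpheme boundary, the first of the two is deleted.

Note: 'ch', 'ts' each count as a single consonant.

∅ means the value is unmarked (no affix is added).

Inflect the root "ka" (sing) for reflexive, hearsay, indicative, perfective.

Attach aspect perfective -we → kawe.
voice = reflexive: zero marking, form stays kawe.
Attach mood indicative -uch → kaweuch.
Attach evidentiality hearsay -bu → kaweuchbu.
Apply vowel harmony: kaweuchbu → kawauchbu.
Apply vowel deletion: kawauchbu → kawuchbu.

kawuchbu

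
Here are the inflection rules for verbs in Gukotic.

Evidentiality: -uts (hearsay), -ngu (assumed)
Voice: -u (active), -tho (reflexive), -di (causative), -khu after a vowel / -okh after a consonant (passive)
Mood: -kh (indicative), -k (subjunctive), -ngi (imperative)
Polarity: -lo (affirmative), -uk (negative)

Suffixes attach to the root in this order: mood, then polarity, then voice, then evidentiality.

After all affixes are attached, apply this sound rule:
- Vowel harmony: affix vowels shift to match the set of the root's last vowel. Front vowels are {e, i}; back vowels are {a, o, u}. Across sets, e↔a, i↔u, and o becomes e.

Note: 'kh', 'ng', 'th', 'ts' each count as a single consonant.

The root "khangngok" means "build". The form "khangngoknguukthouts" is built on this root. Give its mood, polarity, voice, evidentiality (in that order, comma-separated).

imperative, negative, reflexive, hearsay

Segment: khangngok-ngi-uk-tho-uts.
mood: -ngi → imperative.
polarity: -uk → negative.
voice: -tho → reflexive.
evidentiality: -uts → hearsay.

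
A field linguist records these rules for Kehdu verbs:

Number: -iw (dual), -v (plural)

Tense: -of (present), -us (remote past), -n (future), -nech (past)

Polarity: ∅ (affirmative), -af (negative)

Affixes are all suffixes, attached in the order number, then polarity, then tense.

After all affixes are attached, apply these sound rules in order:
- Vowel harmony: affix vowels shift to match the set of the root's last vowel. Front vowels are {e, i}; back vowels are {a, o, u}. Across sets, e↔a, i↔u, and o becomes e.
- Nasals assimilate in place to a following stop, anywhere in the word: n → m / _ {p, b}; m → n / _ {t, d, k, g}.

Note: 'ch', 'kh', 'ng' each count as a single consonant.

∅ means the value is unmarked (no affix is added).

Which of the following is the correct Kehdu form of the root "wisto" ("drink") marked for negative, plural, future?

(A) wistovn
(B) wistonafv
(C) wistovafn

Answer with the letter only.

C

Attach number plural -v → wistov.
Attach polarity negative -af → wistovaf.
Attach tense future -n → wistovafn.
Vowel harmony: no change.
Nasal assimilation: no change.
So the correct form is wistovafn, option (C).
(A) wistovn is wrong: it uses affirmative instead of negative for polarity.
(B) wistonafv is wrong: it has the affixes in the wrong order.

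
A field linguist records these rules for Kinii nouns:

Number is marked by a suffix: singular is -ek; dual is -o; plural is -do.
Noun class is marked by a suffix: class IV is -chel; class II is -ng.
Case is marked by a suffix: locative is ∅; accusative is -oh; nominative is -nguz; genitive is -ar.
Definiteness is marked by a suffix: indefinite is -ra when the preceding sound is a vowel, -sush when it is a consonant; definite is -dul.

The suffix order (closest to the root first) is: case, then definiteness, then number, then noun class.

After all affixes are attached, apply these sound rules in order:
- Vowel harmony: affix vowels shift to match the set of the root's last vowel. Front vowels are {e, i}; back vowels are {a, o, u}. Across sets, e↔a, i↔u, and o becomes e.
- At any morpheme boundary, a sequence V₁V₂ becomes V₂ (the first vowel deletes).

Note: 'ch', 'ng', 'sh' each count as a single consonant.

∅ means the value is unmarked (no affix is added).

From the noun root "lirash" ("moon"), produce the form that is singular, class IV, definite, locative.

lirashdulakchal

case = locative: zero marking, form stays lirash.
Attach definiteness definite -dul → lirashdul.
Attach number singular -ek → lirashdulek.
Attach noun class class IV -chel → lirashdulekchel.
Apply vowel harmony: lirashdulekchel → lirashdulakchal.
Vowel deletion: no change.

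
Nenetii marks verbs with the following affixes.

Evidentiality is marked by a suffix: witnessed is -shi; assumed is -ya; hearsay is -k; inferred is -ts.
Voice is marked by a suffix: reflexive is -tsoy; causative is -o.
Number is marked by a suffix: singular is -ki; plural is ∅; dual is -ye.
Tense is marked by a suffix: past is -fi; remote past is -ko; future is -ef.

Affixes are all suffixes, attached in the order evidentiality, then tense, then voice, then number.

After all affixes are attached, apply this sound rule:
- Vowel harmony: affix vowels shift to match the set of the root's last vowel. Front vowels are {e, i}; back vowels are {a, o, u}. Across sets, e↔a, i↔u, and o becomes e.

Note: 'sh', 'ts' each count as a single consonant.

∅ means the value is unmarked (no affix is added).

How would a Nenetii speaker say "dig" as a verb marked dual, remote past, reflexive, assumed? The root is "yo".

Attach evidentiality assumed -ya → yoya.
Attach tense remote past -ko → yoyako.
Attach voice reflexive -tsoy → yoyakotsoy.
Attach number dual -ye → yoyakotsoyye.
Apply vowel harmony: yoyakotsoyye → yoyakotsoyya.

yoyakotsoyya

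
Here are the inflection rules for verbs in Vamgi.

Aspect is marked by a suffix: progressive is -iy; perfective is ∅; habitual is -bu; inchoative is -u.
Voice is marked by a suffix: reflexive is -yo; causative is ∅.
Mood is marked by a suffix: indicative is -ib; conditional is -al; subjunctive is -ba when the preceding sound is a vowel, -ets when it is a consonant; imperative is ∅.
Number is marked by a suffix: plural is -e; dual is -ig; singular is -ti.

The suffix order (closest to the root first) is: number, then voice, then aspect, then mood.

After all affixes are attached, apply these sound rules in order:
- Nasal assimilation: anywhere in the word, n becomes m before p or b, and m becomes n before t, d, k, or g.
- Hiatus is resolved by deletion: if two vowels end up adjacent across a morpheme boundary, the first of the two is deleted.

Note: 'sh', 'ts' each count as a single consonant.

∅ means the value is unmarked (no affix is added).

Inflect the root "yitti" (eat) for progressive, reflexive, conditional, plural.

yitteyiyal

Attach number plural -e → yittie.
Attach voice reflexive -yo → yittieyo.
Attach aspect progressive -iy → yittieyoiy.
Attach mood conditional -al → yittieyoiyal.
Nasal assimilation: no change.
Apply vowel deletion: yittieyoiyal → yitteyiyal.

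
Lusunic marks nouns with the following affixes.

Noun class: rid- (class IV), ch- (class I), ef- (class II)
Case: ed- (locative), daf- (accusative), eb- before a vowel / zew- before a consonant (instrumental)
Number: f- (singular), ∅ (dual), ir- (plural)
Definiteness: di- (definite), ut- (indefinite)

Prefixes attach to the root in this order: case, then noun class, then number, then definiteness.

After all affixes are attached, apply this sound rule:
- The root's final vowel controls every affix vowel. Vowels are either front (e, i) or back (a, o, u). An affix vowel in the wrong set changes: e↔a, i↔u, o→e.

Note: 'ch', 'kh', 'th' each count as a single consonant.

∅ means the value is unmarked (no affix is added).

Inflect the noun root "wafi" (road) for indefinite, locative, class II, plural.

itirefedwafi

Attach case locative ed- → edwafi.
Attach noun class class II ef- → efedwafi.
Attach number plural ir- → irefedwafi.
Attach definiteness indefinite ut- → utirefedwafi.
Apply vowel harmony: utirefedwafi → itirefedwafi.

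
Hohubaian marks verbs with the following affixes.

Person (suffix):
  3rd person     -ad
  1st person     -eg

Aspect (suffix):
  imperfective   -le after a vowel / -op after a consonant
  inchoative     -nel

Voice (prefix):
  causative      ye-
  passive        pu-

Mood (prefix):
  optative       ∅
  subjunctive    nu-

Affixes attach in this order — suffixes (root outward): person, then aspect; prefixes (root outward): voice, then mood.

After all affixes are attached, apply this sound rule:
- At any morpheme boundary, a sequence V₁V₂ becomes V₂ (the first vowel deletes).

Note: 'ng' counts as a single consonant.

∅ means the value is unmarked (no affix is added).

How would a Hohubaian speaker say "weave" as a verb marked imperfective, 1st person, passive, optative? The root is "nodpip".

Attach person 1st person -eg → nodpipeg.
Attach voice passive pu- → punodpipeg.
mood = optative: zero marking, form stays punodpipeg.
Attach aspect imperfective -op (after consonant 'g') → punodpipegop.
Vowel deletion: no change.

punodpipegop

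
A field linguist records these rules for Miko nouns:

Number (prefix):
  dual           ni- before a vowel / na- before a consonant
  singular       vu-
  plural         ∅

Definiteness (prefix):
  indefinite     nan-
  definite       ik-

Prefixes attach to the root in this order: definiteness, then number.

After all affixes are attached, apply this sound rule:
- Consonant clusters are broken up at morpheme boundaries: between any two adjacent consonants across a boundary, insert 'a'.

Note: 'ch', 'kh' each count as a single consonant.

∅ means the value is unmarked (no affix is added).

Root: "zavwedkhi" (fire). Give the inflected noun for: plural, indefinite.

Attach definiteness indefinite nan- → nanzavwedkhi.
number = plural: zero marking, form stays nanzavwedkhi.
Apply epenthesis: nanzavwedkhi → nanazavwedkhi.

nanazavwedkhi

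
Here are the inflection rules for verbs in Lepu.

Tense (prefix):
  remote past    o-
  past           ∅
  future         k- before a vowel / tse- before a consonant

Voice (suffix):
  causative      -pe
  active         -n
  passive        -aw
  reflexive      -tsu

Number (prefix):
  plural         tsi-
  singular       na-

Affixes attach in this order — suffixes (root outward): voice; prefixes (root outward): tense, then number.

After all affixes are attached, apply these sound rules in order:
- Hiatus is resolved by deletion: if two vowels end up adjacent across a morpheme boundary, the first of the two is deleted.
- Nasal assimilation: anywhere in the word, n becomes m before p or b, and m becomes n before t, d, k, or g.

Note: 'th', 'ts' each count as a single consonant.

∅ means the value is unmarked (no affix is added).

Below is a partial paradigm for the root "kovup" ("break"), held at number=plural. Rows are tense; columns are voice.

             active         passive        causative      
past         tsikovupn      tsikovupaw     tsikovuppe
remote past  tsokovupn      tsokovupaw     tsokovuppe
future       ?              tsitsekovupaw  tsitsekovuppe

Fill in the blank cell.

Attach voice active -n → kovupn.
Attach tense future tse- (before consonant 'k') → tsekovupn.
Attach number plural tsi- → tsitsekovupn.
Vowel deletion: no change.
Nasal assimilation: no change.

tsitsekovupn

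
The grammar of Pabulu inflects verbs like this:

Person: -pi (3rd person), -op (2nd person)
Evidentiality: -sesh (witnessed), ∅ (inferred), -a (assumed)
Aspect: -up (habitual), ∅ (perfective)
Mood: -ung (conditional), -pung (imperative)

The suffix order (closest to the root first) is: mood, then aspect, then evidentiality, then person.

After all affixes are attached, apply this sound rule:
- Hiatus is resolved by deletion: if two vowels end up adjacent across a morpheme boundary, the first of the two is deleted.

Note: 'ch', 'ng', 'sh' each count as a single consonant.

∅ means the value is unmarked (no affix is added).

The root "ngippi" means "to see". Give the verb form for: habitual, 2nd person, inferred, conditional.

ngippungupop

Attach mood conditional -ung → ngippiung.
Attach aspect habitual -up → ngippiungup.
evidentiality = inferred: zero marking, form stays ngippiungup.
Attach person 2nd person -op → ngippiungupop.
Apply vowel deletion: ngippiungupop → ngippungupop.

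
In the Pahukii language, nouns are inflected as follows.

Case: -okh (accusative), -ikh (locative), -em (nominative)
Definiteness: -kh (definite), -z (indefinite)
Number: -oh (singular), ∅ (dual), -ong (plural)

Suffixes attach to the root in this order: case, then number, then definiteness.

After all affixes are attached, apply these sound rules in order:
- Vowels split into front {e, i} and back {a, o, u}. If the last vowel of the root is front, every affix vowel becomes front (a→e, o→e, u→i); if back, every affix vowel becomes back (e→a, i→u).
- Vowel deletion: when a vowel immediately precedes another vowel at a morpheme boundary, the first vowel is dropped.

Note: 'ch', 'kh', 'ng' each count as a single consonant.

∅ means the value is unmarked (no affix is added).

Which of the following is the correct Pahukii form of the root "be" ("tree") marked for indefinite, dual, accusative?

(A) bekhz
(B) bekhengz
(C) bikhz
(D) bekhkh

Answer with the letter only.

Attach case accusative -okh → beokh.
number = dual: zero marking, form stays beokh.
Attach definiteness indefinite -z → beokhz.
Apply vowel harmony: beokhz → beekhz.
Apply vowel deletion: beekhz → bekhz.
So the correct form is bekhz, option (A).
(B) bekhengz is wrong: it uses plural instead of dual for number.
(D) bekhkh is wrong: it uses definite instead of indefinite for definiteness.
(C) bikhz is wrong: it uses locative instead of accusative for case.

A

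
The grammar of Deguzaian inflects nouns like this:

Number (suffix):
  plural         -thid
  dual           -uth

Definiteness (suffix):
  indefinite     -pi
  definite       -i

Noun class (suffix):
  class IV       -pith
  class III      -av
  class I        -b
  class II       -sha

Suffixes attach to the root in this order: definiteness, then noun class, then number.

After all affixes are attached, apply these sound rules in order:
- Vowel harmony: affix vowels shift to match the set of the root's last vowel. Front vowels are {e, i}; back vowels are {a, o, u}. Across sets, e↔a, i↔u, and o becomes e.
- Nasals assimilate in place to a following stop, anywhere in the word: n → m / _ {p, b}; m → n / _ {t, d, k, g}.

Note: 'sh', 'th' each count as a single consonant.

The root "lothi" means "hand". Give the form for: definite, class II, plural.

Attach definiteness definite -i → lothii.
Attach noun class class II -sha → lothiisha.
Attach number plural -thid → lothiishathid.
Apply vowel harmony: lothiishathid → lothiishethid.
Nasal assimilation: no change.

lothiishethid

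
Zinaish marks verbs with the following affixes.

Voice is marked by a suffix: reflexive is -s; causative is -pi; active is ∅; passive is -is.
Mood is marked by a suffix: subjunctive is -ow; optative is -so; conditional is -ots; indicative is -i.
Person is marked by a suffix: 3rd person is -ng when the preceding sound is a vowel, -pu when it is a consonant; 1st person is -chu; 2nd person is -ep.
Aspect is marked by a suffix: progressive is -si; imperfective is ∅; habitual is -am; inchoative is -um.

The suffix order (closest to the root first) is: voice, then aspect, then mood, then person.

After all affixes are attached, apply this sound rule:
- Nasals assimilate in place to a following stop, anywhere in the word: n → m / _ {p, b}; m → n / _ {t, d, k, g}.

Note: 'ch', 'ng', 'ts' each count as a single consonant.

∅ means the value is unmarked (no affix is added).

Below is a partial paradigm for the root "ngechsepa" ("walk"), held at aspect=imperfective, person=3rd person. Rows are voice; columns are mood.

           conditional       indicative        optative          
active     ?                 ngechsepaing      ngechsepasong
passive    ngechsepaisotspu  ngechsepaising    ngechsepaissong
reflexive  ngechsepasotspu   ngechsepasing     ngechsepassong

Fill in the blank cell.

voice = active: zero marking, form stays ngechsepa.
aspect = imperfective: zero marking, form stays ngechsepa.
Attach mood conditional -ots → ngechsepaots.
Attach person 3rd person -pu (after consonant 'ts') → ngechsepaotspu.
Nasal assimilation: no change.

ngechsepaotspu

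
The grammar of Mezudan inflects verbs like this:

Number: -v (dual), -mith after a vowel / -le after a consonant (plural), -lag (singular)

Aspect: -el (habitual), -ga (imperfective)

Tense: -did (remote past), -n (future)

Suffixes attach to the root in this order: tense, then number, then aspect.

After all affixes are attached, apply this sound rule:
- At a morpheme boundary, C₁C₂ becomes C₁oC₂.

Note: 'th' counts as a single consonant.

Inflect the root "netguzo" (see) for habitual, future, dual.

Attach tense future -n → netguzon.
Attach number dual -v → netguzonv.
Attach aspect habitual -el → netguzonvel.
Apply epenthesis: netguzonvel → netguzonovel.

netguzonovel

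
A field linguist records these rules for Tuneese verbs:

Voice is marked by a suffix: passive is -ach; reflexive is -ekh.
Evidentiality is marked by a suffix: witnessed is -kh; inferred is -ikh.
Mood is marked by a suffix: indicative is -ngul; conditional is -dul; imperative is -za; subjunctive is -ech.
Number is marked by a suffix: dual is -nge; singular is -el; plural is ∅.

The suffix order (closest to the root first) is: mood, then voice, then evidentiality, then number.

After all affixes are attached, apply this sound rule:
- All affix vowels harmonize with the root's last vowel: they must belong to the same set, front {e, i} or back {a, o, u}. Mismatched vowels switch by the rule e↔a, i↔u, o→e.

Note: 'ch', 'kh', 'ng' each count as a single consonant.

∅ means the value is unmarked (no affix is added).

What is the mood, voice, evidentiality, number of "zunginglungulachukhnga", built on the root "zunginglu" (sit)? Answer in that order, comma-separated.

Segment: zunginglu-ngul-ach-ikh-nge.
mood: -ngul → indicative.
voice: -ach → passive.
evidentiality: -ikh → inferred.
number: -nge → dual.

indicative, passive, inferred, dual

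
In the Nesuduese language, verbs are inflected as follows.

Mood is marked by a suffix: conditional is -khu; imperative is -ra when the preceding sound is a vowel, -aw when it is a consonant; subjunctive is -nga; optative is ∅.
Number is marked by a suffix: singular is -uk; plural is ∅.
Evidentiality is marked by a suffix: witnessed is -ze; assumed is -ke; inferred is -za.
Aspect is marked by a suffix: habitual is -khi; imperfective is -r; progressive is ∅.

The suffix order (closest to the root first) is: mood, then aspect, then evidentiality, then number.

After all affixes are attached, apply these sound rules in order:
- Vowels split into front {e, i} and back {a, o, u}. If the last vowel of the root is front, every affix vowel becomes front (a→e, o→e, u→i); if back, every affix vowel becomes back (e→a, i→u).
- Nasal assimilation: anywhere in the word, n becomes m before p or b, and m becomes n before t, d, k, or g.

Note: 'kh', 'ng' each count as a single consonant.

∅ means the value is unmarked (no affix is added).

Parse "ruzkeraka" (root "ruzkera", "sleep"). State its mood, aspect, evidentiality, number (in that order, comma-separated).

optative, progressive, assumed, plural

Segment: ruzkera-ke.
mood: ∅ → optative.
aspect: ∅ → progressive.
evidentiality: -ke → assumed.
number: ∅ → plural.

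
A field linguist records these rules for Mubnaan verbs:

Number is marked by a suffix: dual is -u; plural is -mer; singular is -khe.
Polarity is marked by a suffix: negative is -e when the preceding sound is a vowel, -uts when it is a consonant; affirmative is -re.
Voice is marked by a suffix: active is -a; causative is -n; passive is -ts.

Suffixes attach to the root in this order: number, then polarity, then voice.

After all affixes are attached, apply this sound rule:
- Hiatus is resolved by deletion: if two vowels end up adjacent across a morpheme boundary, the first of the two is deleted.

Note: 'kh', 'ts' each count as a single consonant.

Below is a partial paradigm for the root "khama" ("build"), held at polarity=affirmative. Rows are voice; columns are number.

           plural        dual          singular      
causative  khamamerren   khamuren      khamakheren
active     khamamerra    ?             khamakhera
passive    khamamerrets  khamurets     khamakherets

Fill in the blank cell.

Attach number dual -u → khamau.
Attach polarity affirmative -re → khamaure.
Attach voice active -a → khamaurea.
Apply vowel deletion: khamaurea → khamura.

khamura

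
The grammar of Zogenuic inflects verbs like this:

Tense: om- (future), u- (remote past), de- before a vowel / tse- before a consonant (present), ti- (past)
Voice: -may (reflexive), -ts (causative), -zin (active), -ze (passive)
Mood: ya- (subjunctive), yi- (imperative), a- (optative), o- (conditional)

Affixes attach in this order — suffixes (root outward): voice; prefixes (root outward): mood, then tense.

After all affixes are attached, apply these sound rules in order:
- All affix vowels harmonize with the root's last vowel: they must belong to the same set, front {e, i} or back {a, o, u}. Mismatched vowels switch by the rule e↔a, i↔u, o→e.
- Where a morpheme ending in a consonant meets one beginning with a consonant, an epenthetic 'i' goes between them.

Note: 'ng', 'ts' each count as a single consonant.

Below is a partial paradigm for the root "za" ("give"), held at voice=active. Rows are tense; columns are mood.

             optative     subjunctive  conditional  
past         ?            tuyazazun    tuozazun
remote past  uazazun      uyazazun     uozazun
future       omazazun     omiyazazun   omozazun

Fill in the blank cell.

Attach mood optative a- → aza.
Attach tense past ti- → tiaza.
Attach voice active -zin → tiazazin.
Apply vowel harmony: tiazazin → tuazazun.
Epenthesis: no change.

tuazazun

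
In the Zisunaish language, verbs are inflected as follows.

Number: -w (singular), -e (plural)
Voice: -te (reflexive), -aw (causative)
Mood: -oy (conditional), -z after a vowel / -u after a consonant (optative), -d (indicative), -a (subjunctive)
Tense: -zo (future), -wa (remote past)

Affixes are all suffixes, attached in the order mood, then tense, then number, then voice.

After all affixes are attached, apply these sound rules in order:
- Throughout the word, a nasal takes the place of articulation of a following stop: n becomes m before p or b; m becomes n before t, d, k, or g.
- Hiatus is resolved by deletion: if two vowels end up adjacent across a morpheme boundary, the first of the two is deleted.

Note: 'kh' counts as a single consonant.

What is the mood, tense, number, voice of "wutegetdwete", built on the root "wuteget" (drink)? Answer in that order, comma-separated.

Segment: wuteget-d-wa-e-te.
mood: -d → indicative.
tense: -wa → remote past.
number: -e → plural.
voice: -te → reflexive.

indicative, remote past, plural, reflexive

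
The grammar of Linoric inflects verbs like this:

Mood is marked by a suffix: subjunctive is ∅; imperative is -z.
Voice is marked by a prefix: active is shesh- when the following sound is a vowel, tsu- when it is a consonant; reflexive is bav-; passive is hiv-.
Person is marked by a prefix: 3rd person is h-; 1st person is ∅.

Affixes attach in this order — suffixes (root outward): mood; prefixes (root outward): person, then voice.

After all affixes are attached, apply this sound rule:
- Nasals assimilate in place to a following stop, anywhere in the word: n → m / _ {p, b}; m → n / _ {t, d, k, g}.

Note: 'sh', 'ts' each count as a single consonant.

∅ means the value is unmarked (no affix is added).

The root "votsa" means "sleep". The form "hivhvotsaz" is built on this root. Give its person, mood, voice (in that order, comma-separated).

Segment: hiv-h-votsa-z.
person: h- → 3rd person.
mood: -z → imperative.
voice: hiv- → passive.

3rd person, imperative, passive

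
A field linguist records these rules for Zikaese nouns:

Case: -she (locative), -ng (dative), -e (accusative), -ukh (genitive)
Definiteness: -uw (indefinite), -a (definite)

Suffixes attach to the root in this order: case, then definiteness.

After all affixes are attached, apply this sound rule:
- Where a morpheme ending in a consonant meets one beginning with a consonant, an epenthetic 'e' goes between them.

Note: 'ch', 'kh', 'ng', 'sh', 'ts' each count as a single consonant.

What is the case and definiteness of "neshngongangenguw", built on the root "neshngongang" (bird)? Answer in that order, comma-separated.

dative, indefinite

Segment: neshngongang-ng-uw.
case: -ng → dative.
definiteness: -uw → indefinite.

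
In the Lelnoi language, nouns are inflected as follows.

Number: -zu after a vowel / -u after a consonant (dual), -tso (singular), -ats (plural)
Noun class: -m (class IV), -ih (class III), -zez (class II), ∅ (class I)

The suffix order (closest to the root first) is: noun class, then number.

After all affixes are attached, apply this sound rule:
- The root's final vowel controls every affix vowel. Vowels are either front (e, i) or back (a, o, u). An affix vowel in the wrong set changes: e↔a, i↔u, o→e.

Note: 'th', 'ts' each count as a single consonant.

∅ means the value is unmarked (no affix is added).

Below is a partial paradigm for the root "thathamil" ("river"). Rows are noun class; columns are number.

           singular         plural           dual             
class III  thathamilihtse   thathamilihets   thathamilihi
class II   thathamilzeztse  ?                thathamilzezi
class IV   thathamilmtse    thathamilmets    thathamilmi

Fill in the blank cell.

Attach noun class class II -zez → thathamilzez.
Attach number plural -ats → thathamilzezats.
Apply vowel harmony: thathamilzezats → thathamilzezets.

thathamilzezets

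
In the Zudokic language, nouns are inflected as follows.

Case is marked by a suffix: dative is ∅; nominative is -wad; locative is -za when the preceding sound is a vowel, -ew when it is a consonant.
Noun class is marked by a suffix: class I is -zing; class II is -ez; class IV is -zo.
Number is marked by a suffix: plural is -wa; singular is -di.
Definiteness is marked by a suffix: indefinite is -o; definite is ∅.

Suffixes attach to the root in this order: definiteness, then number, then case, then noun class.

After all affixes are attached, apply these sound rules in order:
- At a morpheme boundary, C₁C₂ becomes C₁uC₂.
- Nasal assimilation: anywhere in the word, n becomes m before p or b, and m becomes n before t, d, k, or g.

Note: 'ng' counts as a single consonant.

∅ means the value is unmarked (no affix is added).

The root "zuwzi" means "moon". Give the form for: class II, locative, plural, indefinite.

Attach definiteness indefinite -o → zuwzio.
Attach number plural -wa → zuwziowa.
Attach case locative -za (after vowel 'a') → zuwziowaza.
Attach noun class class II -ez → zuwziowazaez.
Epenthesis: no change.
Nasal assimilation: no change.

zuwziowazaez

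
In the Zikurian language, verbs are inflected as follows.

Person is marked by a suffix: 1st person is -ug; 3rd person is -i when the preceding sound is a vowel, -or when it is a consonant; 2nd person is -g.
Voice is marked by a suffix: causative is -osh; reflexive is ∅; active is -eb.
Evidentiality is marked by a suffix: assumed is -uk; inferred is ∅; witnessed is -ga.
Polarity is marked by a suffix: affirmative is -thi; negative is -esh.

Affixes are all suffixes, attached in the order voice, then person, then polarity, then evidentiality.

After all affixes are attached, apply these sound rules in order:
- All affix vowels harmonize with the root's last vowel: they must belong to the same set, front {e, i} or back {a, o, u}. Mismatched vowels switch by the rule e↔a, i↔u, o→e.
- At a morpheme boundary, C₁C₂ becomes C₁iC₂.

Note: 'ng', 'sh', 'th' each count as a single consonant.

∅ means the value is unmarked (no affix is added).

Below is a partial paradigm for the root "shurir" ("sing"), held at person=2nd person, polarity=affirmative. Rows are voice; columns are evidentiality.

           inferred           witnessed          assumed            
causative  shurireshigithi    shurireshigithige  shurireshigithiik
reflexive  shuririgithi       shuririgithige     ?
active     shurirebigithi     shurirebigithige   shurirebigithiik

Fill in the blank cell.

voice = reflexive: zero marking, form stays shurir.
Attach person 2nd person -g → shurirg.
Attach polarity affirmative -thi → shurirgthi.
Attach evidentiality assumed -uk → shurirgthiuk.
Apply vowel harmony: shurirgthiuk → shurirgthiik.
Apply epenthesis: shurirgthiik → shuririgithiik.

shuririgithiik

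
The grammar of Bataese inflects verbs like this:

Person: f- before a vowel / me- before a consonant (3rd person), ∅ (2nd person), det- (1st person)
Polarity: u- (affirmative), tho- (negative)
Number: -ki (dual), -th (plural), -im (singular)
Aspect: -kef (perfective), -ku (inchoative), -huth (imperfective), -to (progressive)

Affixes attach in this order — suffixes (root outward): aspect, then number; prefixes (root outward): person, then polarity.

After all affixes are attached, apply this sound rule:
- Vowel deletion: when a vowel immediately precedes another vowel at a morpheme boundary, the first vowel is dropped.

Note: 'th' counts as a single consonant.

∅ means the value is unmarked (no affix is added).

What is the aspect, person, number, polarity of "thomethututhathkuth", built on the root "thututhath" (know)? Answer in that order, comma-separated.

inchoative, 3rd person, plural, negative

Segment: tho-me-thututhath-ku-th.
aspect: -ku → inchoative.
person: f/me- → 3rd person.
number: -th → plural.
polarity: tho- → negative.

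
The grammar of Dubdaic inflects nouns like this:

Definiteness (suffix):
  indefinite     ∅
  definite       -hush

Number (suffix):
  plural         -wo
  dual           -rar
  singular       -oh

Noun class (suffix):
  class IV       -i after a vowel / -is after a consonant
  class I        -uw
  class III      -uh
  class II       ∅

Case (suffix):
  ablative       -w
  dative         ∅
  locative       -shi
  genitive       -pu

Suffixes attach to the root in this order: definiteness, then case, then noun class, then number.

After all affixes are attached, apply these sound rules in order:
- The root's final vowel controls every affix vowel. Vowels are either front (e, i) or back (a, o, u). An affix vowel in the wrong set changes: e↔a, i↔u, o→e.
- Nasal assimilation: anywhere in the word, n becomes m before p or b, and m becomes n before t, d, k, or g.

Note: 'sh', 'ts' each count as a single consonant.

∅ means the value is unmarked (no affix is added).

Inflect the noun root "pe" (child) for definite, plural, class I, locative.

Attach definiteness definite -hush → pehush.
Attach case locative -shi → pehushshi.
Attach noun class class I -uw → pehushshiuw.
Attach number plural -wo → pehushshiuwwo.
Apply vowel harmony: pehushshiuwwo → pehishshiiwwe.
Nasal assimilation: no change.

pehishshiiwwe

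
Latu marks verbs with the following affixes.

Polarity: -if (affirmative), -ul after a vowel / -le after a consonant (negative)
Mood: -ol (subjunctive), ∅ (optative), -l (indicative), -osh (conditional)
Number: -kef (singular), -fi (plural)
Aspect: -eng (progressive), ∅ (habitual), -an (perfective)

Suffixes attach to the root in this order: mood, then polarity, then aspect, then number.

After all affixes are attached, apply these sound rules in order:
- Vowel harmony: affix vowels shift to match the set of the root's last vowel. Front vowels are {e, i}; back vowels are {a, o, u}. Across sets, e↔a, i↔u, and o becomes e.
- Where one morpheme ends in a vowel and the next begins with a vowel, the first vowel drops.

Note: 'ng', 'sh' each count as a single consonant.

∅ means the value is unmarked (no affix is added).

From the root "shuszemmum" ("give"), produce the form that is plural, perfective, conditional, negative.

Attach mood conditional -osh → shuszemmumosh.
Attach polarity negative -le (after consonant 'sh') → shuszemmumoshle.
Attach aspect perfective -an → shuszemmumoshlean.
Attach number plural -fi → shuszemmumoshleanfi.
Apply vowel harmony: shuszemmumoshleanfi → shuszemmumoshlaanfu.
Apply vowel deletion: shuszemmumoshlaanfu → shuszemmumoshlanfu.

shuszemmumoshlanfu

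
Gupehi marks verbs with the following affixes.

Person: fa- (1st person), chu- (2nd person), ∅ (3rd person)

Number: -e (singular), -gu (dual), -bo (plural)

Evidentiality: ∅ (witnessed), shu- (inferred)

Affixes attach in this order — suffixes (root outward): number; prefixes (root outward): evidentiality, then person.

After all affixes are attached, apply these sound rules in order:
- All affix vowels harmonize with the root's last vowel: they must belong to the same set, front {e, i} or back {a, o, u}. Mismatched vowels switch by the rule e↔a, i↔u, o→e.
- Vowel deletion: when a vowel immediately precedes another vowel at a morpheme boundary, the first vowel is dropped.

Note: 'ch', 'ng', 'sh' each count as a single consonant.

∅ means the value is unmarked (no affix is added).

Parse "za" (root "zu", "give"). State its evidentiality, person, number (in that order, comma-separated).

witnessed, 3rd person, singular

Segment: zu-e.
evidentiality: ∅ → witnessed.
person: ∅ → 3rd person.
number: -e → singular.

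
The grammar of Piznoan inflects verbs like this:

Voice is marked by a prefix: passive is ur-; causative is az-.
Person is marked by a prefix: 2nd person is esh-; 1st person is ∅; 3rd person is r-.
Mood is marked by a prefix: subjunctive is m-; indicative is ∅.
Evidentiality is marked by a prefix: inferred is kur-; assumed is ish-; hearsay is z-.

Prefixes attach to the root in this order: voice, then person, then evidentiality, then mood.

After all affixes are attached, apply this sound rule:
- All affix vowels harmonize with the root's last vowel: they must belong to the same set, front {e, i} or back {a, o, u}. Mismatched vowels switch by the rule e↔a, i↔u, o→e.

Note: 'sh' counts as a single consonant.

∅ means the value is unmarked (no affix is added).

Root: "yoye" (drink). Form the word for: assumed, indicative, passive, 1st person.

Attach voice passive ur- → uryoye.
person = 1st person: zero marking, form stays uryoye.
Attach evidentiality assumed ish- → ishuryoye.
mood = indicative: zero marking, form stays ishuryoye.
Apply vowel harmony: ishuryoye → ishiryoye.

ishiryoye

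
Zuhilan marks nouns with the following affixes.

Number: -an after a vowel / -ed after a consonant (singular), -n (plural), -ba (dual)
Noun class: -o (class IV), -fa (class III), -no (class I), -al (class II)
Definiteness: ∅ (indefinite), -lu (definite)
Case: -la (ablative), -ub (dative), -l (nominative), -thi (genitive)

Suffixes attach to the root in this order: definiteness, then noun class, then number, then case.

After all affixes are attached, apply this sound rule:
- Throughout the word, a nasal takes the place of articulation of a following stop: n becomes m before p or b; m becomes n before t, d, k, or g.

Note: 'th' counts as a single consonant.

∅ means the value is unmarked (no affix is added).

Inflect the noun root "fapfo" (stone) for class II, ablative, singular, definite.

Attach definiteness definite -lu → fapfolu.
Attach noun class class II -al → fapfolual.
Attach number singular -ed (after consonant 'l') → fapfolualed.
Attach case ablative -la → fapfolualedla.
Nasal assimilation: no change.

fapfolualedla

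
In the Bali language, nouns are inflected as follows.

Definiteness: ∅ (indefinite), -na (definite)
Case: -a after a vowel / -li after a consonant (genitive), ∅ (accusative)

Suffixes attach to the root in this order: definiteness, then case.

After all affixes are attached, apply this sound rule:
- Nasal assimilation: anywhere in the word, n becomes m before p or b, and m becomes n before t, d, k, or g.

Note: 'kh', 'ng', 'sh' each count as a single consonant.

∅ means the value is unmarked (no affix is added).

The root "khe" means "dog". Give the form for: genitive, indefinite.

definiteness = indefinite: zero marking, form stays khe.
Attach case genitive -a (after vowel 'e') → khea.
Nasal assimilation: no change.

khea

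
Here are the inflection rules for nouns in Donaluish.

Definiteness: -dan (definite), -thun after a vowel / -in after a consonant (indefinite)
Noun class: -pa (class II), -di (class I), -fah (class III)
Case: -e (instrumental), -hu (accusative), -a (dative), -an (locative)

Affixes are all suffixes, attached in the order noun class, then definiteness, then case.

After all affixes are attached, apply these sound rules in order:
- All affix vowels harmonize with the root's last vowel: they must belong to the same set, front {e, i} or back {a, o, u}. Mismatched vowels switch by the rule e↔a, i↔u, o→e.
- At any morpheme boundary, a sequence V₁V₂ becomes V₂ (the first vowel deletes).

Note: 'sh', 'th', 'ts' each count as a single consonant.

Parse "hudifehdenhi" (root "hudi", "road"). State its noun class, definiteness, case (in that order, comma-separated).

class III, definite, accusative

Segment: hudi-fah-dan-hu.
noun class: -fah → class III.
definiteness: -dan → definite.
case: -hu → accusative.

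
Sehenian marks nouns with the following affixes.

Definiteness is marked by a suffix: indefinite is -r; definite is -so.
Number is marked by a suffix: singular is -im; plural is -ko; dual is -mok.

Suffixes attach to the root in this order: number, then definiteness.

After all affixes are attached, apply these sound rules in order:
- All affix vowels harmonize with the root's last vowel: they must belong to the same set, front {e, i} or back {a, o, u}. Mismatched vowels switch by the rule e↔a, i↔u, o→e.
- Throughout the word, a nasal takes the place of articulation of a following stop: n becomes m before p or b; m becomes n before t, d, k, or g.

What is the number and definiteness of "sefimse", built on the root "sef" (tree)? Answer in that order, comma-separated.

Segment: sef-im-so.
number: -im → singular.
definiteness: -so → definite.

singular, definite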